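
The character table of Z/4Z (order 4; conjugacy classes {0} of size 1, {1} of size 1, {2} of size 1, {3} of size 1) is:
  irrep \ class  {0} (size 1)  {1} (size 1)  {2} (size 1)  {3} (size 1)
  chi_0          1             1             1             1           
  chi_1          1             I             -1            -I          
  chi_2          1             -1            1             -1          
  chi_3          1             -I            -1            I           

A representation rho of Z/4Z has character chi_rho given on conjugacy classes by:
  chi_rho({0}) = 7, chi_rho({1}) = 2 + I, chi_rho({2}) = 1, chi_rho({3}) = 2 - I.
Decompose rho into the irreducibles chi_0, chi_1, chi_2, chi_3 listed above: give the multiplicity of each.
Multiplicities: chi_0: 3, chi_1: 2, chi_2: 1, chi_3: 1.

Why: Use <chi_rho, chi> = (1/|G|) sum_C |C| * chi_rho(C) * conj(chi(C)) with |G| = 4 for each irreducible chi in the table:
  <chi_rho, chi_0> = (1/4)[1*(7)*conj(1) + 1*(2 + I)*conj(1) + 1*(1)*conj(1) + 1*(2 - I)*conj(1)]
      = (1/4)[(7) + (2 + I) + (1) + (2 - I)] = 12/4 = 3
  <chi_rho, chi_1> = (1/4)[1*(7)*conj(1) + 1*(2 + I)*conj(I) + 1*(1)*conj(-1) + 1*(2 - I)*conj(-I)]
      = (1/4)[(7) + (1 - 2*I) + (-1) + (1 + 2*I)] = 8/4 = 2
  <chi_rho, chi_2> = (1/4)[1*(7)*conj(1) + 1*(2 + I)*conj(-1) + 1*(1)*conj(1) + 1*(2 - I)*conj(-1)]
      = (1/4)[(7) + (-2 - I) + (1) + (-2 + I)] = 4/4 = 1
  <chi_rho, chi_3> = (1/4)[1*(7)*conj(1) + 1*(2 + I)*conj(-I) + 1*(1)*conj(-1) + 1*(2 - I)*conj(I)]
      = (1/4)[(7) + (-1 + 2*I) + (-1) + (-1 - 2*I)] = 4/4 = 1
(Exp terms are combined using exp(i*s)*conj(exp(i*t)) = exp(i*(s-t)), and sums of them are collapsed using the identity that for every m > 1 the m distinct m-th roots of unity sum to 0, e.g. 1 + exp(2*I*pi/3) + exp(-2*I*pi/3) = 0.)
Dimension check: dim(rho) = sum (mult * dim) = 3*1 + 2*1 + 1*1 + 1*1 = 7 = chi_rho(e) = 7.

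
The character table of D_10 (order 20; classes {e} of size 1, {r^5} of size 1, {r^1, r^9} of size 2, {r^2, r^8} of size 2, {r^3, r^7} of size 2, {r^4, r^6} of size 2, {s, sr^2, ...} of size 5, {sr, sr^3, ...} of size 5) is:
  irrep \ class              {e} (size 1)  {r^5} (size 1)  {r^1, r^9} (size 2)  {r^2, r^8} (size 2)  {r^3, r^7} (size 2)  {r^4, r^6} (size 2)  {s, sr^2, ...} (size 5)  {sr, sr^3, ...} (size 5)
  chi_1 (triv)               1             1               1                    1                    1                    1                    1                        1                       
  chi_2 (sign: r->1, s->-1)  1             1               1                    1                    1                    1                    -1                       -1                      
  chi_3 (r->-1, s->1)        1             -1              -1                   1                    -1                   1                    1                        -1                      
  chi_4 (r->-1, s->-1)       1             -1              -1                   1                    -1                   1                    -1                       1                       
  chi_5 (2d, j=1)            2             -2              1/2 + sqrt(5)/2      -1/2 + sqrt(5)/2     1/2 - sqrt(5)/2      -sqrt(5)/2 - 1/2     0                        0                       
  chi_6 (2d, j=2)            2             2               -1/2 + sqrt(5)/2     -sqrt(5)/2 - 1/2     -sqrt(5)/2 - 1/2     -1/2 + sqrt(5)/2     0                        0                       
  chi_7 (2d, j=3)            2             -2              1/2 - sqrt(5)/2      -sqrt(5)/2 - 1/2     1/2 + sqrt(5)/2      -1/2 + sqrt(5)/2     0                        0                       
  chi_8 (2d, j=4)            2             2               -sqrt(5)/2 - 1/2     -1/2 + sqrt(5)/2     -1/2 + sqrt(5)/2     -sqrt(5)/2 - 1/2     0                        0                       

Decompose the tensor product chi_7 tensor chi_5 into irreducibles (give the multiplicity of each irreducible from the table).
chi_7 tensor chi_5 = chi_6 + chi_8 (all other irreducibles have multiplicity 0).

Argument: The character of a tensor product is the pointwise product (chi_7 * chi_5)(C) = chi_7(C) * chi_5(C):
  {e}: (2)*(2), {r^5}: (-2)*(-2), {r^1, r^9}: (1/2 - sqrt(5)/2)*(1/2 + sqrt(5)/2), {r^2, r^8}: (-sqrt(5)/2 - 1/2)*(-1/2 + sqrt(5)/2), {r^3, r^7}: (1/2 + sqrt(5)/2)*(1/2 - sqrt(5)/2), {r^4, r^6}: (-1/2 + sqrt(5)/2)*(-sqrt(5)/2 - 1/2), {s, sr^2, ...}: (0)*(0), {sr, sr^3, ...}: (0)*(0)
so (chi_7 * chi_5) takes values
  {e} -> 4, {r^5} -> 4, {r^1, r^9} -> -1, {r^2, r^8} -> -1, {r^3, r^7} -> -1, {r^4, r^6} -> -1, {s, sr^2, ...} -> 0, {sr, sr^3, ...} -> 0.
Now take the inner product of this character with each irreducible chi from the table, <chi_7*chi_5, chi> = (1/20) sum_C |C| (chi_7*chi_5)(C) conj(chi(C)):
  <chi_7*chi_5, chi_1> = (1/20)[1*(4)*conj(1) + 1*(4)*conj(1) + 2*(-1)*conj(1) + 2*(-1)*conj(1) + 2*(-1)*conj(1) + 2*(-1)*conj(1) + 5*(0)*conj(1) + 5*(0)*conj(1)]
      = (1/20)[(4) + (4) + (-2) + (-2) + (-2) + (-2) + (0) + (0)] = 0/20 = 0
  <chi_7*chi_5, chi_2> = (1/20)[1*(4)*conj(1) + 1*(4)*conj(1) + 2*(-1)*conj(1) + 2*(-1)*conj(1) + 2*(-1)*conj(1) + 2*(-1)*conj(1) + 5*(0)*conj(-1) + 5*(0)*conj(-1)]
      = (1/20)[(4) + (4) + (-2) + (-2) + (-2) + (-2) + (0) + (0)] = 0/20 = 0
  <chi_7*chi_5, chi_3> = (1/20)[1*(4)*conj(1) + 1*(4)*conj(-1) + 2*(-1)*conj(-1) + 2*(-1)*conj(1) + 2*(-1)*conj(-1) + 2*(-1)*conj(1) + 5*(0)*conj(1) + 5*(0)*conj(-1)]
      = (1/20)[(4) + (-4) + (2) + (-2) + (2) + (-2) + (0) + (0)] = 0/20 = 0
  <chi_7*chi_5, chi_4> = (1/20)[1*(4)*conj(1) + 1*(4)*conj(-1) + 2*(-1)*conj(-1) + 2*(-1)*conj(1) + 2*(-1)*conj(-1) + 2*(-1)*conj(1) + 5*(0)*conj(-1) + 5*(0)*conj(1)]
      = (1/20)[(4) + (-4) + (2) + (-2) + (2) + (-2) + (0) + (0)] = 0/20 = 0
  <chi_7*chi_5, chi_5> = (1/20)[1*(4)*conj(2) + 1*(4)*conj(-2) + 2*(-1)*conj(1/2 + sqrt(5)/2) + 2*(-1)*conj(-1/2 + sqrt(5)/2) + 2*(-1)*conj(1/2 - sqrt(5)/2) + 2*(-1)*conj(-sqrt(5)/2 - 1/2) + 5*(0)*conj(0) + 5*(0)*conj(0)]
      = (1/20)[(8) + (-8) + (-sqrt(5) - 1) + (1 - sqrt(5)) + (-1 + sqrt(5)) + (1 + sqrt(5)) + (0) + (0)] = 0/20 = 0
  <chi_7*chi_5, chi_6> = (1/20)[1*(4)*conj(2) + 1*(4)*conj(2) + 2*(-1)*conj(-1/2 + sqrt(5)/2) + 2*(-1)*conj(-sqrt(5)/2 - 1/2) + 2*(-1)*conj(-sqrt(5)/2 - 1/2) + 2*(-1)*conj(-1/2 + sqrt(5)/2) + 5*(0)*conj(0) + 5*(0)*conj(0)]
      = (1/20)[(8) + (8) + (1 - sqrt(5)) + (1 + sqrt(5)) + (1 + sqrt(5)) + (1 - sqrt(5)) + (0) + (0)] = 20/20 = 1
  <chi_7*chi_5, chi_7> = (1/20)[1*(4)*conj(2) + 1*(4)*conj(-2) + 2*(-1)*conj(1/2 - sqrt(5)/2) + 2*(-1)*conj(-sqrt(5)/2 - 1/2) + 2*(-1)*conj(1/2 + sqrt(5)/2) + 2*(-1)*conj(-1/2 + sqrt(5)/2) + 5*(0)*conj(0) + 5*(0)*conj(0)]
      = (1/20)[(8) + (-8) + (-1 + sqrt(5)) + (1 + sqrt(5)) + (-sqrt(5) - 1) + (1 - sqrt(5)) + (0) + (0)] = 0/20 = 0
  <chi_7*chi_5, chi_8> = (1/20)[1*(4)*conj(2) + 1*(4)*conj(2) + 2*(-1)*conj(-sqrt(5)/2 - 1/2) + 2*(-1)*conj(-1/2 + sqrt(5)/2) + 2*(-1)*conj(-1/2 + sqrt(5)/2) + 2*(-1)*conj(-sqrt(5)/2 - 1/2) + 5*(0)*conj(0) + 5*(0)*conj(0)]
      = (1/20)[(8) + (8) + (1 + sqrt(5)) + (1 - sqrt(5)) + (1 - sqrt(5)) + (1 + sqrt(5)) + (0) + (0)] = 20/20 = 1
Hence the multiplicities are chi_6: 1, chi_8: 1. Dimension check: dim(chi_7)*dim(chi_5) = 2*2 = 4 and sum (mult * dim) = 1*2 + 1*2 = 4.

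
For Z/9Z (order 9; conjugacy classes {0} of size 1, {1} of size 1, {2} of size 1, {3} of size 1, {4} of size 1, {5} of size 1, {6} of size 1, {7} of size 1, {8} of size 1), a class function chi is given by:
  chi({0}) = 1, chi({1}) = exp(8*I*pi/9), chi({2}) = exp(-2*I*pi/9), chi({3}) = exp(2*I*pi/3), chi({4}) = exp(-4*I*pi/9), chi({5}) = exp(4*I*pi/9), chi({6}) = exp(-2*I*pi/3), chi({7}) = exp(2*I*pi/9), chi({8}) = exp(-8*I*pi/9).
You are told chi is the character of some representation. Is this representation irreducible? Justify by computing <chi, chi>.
Irreducible: <chi, chi> = 1.

Why: <chi, chi> = (1/|G|) sum_C |C| * |chi(C)|^2 = (1/9)[1*|1|^2 + 1*|exp(8*I*pi/9)|^2 + 1*|exp(-2*I*pi/9)|^2 + 1*|exp(2*I*pi/3)|^2 + 1*|exp(-4*I*pi/9)|^2 + 1*|exp(4*I*pi/9)|^2 + 1*|exp(-2*I*pi/3)|^2 + 1*|exp(2*I*pi/9)|^2 + 1*|exp(-8*I*pi/9)|^2]
  = (1/9)[(1) + (1) + (1) + (1) + (1) + (1) + (1) + (1) + (1)] = 9/9 = 1.
(Exp terms are combined using exp(i*s)*conj(exp(i*t)) = exp(i*(s-t)), and sums of them are collapsed using the identity that for every m > 1 the m distinct m-th roots of unity sum to 0, e.g. 1 + exp(2*I*pi/3) + exp(-2*I*pi/3) = 0.)
A character is irreducible iff <chi, chi> = 1, so this representation is irreducible.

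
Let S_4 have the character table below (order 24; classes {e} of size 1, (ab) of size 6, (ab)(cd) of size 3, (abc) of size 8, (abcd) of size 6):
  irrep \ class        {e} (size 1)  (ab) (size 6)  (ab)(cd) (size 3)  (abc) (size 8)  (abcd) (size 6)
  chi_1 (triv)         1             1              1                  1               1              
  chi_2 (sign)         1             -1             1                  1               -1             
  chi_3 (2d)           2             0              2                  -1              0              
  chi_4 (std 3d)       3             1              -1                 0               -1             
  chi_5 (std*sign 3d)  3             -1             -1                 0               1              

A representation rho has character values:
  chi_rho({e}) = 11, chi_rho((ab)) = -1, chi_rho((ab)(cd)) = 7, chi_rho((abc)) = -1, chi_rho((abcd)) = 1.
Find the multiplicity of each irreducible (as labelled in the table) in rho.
Multiplicities: chi_1: 1, chi_2: 1, chi_3: 3, chi_4: 0, chi_5: 1.

Justification: Use <chi_rho, chi> = (1/|G|) sum_C |C| * chi_rho(C) * conj(chi(C)) with |G| = 24 for each irreducible chi in the table:
  <chi_rho, chi_1> = (1/24)[1*(11)*conj(1) + 6*(-1)*conj(1) + 3*(7)*conj(1) + 8*(-1)*conj(1) + 6*(1)*conj(1)]
      = (1/24)[(11) + (-6) + (21) + (-8) + (6)] = 24/24 = 1
  <chi_rho, chi_2> = (1/24)[1*(11)*conj(1) + 6*(-1)*conj(-1) + 3*(7)*conj(1) + 8*(-1)*conj(1) + 6*(1)*conj(-1)]
      = (1/24)[(11) + (6) + (21) + (-8) + (-6)] = 24/24 = 1
  <chi_rho, chi_3> = (1/24)[1*(11)*conj(2) + 6*(-1)*conj(0) + 3*(7)*conj(2) + 8*(-1)*conj(-1) + 6*(1)*conj(0)]
      = (1/24)[(22) + (0) + (42) + (8) + (0)] = 72/24 = 3
  <chi_rho, chi_4> = (1/24)[1*(11)*conj(3) + 6*(-1)*conj(1) + 3*(7)*conj(-1) + 8*(-1)*conj(0) + 6*(1)*conj(-1)]
      = (1/24)[(33) + (-6) + (-21) + (0) + (-6)] = 0/24 = 0
  <chi_rho, chi_5> = (1/24)[1*(11)*conj(3) + 6*(-1)*conj(-1) + 3*(7)*conj(-1) + 8*(-1)*conj(0) + 6*(1)*conj(1)]
      = (1/24)[(33) + (6) + (-21) + (0) + (6)] = 24/24 = 1
Dimension check: dim(rho) = sum (mult * dim) = 1*1 + 1*1 + 3*2 + 0*3 + 1*3 = 11 = chi_rho(e) = 11.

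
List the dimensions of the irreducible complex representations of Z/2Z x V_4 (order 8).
Dimensions: 1, 1, 1, 1, 1, 1, 1, 1

Reasoning: There are 8 irreducibles (= number of conjugacy classes). Their dimensions d_i satisfy sum d_i^2 = |G| = 8: 1 + 1 + 1 + 1 + 1 + 1 + 1 + 1 = 8. (For the product with Z/2Z: each of the 2 1-dim characters of Z/2Z tensors with each irrep of V_4, giving 2 copies of each V_4-dimension.)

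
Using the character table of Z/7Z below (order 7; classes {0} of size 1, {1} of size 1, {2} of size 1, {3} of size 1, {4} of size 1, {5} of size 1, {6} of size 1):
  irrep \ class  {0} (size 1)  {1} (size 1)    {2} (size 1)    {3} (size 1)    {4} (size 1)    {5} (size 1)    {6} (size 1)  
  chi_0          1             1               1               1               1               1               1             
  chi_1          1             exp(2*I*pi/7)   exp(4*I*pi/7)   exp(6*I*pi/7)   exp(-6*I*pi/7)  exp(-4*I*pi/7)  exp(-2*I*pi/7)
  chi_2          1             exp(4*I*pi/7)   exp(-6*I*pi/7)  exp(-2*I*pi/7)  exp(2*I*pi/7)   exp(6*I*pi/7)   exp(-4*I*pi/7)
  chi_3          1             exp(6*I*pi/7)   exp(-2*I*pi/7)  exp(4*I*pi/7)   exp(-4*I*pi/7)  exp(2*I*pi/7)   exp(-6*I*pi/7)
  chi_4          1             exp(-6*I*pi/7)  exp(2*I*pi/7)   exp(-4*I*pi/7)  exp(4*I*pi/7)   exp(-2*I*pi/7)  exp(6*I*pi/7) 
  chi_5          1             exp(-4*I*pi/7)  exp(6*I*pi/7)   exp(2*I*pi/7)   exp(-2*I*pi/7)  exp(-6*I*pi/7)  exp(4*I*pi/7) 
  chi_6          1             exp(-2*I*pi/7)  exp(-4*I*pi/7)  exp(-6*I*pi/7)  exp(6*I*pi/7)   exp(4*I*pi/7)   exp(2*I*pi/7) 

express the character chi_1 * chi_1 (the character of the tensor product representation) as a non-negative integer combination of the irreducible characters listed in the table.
chi_1 tensor chi_1 = chi_2 (all other irreducibles have multiplicity 0).

Justification: The character of a tensor product is the pointwise product (chi_1 * chi_1)(C) = chi_1(C) * chi_1(C):
  {0}: (1)*(1), {1}: (exp(2*I*pi/7))*(exp(2*I*pi/7)), {2}: (exp(4*I*pi/7))*(exp(4*I*pi/7)), {3}: (exp(6*I*pi/7))*(exp(6*I*pi/7)), {4}: (exp(-6*I*pi/7))*(exp(-6*I*pi/7)), {5}: (exp(-4*I*pi/7))*(exp(-4*I*pi/7)), {6}: (exp(-2*I*pi/7))*(exp(-2*I*pi/7))
so (chi_1 * chi_1) takes values
  {0} -> 1, {1} -> exp(4*I*pi/7), {2} -> exp(-6*I*pi/7), {3} -> exp(-2*I*pi/7), {4} -> exp(2*I*pi/7), {5} -> exp(6*I*pi/7), {6} -> exp(-4*I*pi/7).
Now take the inner product of this character with each irreducible chi from the table, <chi_1*chi_1, chi> = (1/7) sum_C |C| (chi_1*chi_1)(C) conj(chi(C)):
  <chi_1*chi_1, chi_0> = (1/7)[1*(1)*conj(1) + 1*(exp(4*I*pi/7))*conj(1) + 1*(exp(-6*I*pi/7))*conj(1) + 1*(exp(-2*I*pi/7))*conj(1) + 1*(exp(2*I*pi/7))*conj(1) + 1*(exp(6*I*pi/7))*conj(1) + 1*(exp(-4*I*pi/7))*conj(1)]
      = (1/7)[(1) + (exp(4*I*pi/7)) + (exp(-6*I*pi/7)) + (exp(-2*I*pi/7)) + (exp(2*I*pi/7)) + (exp(6*I*pi/7)) + (exp(-4*I*pi/7))] = 0/7 = 0
  <chi_1*chi_1, chi_1> = (1/7)[1*(1)*conj(1) + 1*(exp(4*I*pi/7))*conj(exp(2*I*pi/7)) + 1*(exp(-6*I*pi/7))*conj(exp(4*I*pi/7)) + 1*(exp(-2*I*pi/7))*conj(exp(6*I*pi/7)) + 1*(exp(2*I*pi/7))*conj(exp(-6*I*pi/7)) + 1*(exp(6*I*pi/7))*conj(exp(-4*I*pi/7)) + 1*(exp(-4*I*pi/7))*conj(exp(-2*I*pi/7))]
      = (1/7)[(1) + (exp(2*I*pi/7)) + (exp(4*I*pi/7)) + (exp(6*I*pi/7)) + (exp(-6*I*pi/7)) + (exp(-4*I*pi/7)) + (exp(-2*I*pi/7))] = 0/7 = 0
  <chi_1*chi_1, chi_2> = (1/7)[1*(1)*conj(1) + 1*(exp(4*I*pi/7))*conj(exp(4*I*pi/7)) + 1*(exp(-6*I*pi/7))*conj(exp(-6*I*pi/7)) + 1*(exp(-2*I*pi/7))*conj(exp(-2*I*pi/7)) + 1*(exp(2*I*pi/7))*conj(exp(2*I*pi/7)) + 1*(exp(6*I*pi/7))*conj(exp(6*I*pi/7)) + 1*(exp(-4*I*pi/7))*conj(exp(-4*I*pi/7))]
      = (1/7)[(1) + (1) + (1) + (1) + (1) + (1) + (1)] = 7/7 = 1
  <chi_1*chi_1, chi_3> = (1/7)[1*(1)*conj(1) + 1*(exp(4*I*pi/7))*conj(exp(6*I*pi/7)) + 1*(exp(-6*I*pi/7))*conj(exp(-2*I*pi/7)) + 1*(exp(-2*I*pi/7))*conj(exp(4*I*pi/7)) + 1*(exp(2*I*pi/7))*conj(exp(-4*I*pi/7)) + 1*(exp(6*I*pi/7))*conj(exp(2*I*pi/7)) + 1*(exp(-4*I*pi/7))*conj(exp(-6*I*pi/7))]
      = (1/7)[(1) + (exp(-2*I*pi/7)) + (exp(-4*I*pi/7)) + (exp(-6*I*pi/7)) + (exp(6*I*pi/7)) + (exp(4*I*pi/7)) + (exp(2*I*pi/7))] = 0/7 = 0
  <chi_1*chi_1, chi_4> = (1/7)[1*(1)*conj(1) + 1*(exp(4*I*pi/7))*conj(exp(-6*I*pi/7)) + 1*(exp(-6*I*pi/7))*conj(exp(2*I*pi/7)) + 1*(exp(-2*I*pi/7))*conj(exp(-4*I*pi/7)) + 1*(exp(2*I*pi/7))*conj(exp(4*I*pi/7)) + 1*(exp(6*I*pi/7))*conj(exp(-2*I*pi/7)) + 1*(exp(-4*I*pi/7))*conj(exp(6*I*pi/7))]
      = (1/7)[(1) + (exp(-4*I*pi/7)) + (exp(6*I*pi/7)) + (exp(2*I*pi/7)) + (exp(-2*I*pi/7)) + (exp(-6*I*pi/7)) + (exp(4*I*pi/7))] = 0/7 = 0
  <chi_1*chi_1, chi_5> = (1/7)[1*(1)*conj(1) + 1*(exp(4*I*pi/7))*conj(exp(-4*I*pi/7)) + 1*(exp(-6*I*pi/7))*conj(exp(6*I*pi/7)) + 1*(exp(-2*I*pi/7))*conj(exp(2*I*pi/7)) + 1*(exp(2*I*pi/7))*conj(exp(-2*I*pi/7)) + 1*(exp(6*I*pi/7))*conj(exp(-6*I*pi/7)) + 1*(exp(-4*I*pi/7))*conj(exp(4*I*pi/7))]
      = (1/7)[(1) + (exp(-6*I*pi/7)) + (exp(2*I*pi/7)) + (exp(-4*I*pi/7)) + (exp(4*I*pi/7)) + (exp(-2*I*pi/7)) + (exp(6*I*pi/7))] = 0/7 = 0
  <chi_1*chi_1, chi_6> = (1/7)[1*(1)*conj(1) + 1*(exp(4*I*pi/7))*conj(exp(-2*I*pi/7)) + 1*(exp(-6*I*pi/7))*conj(exp(-4*I*pi/7)) + 1*(exp(-2*I*pi/7))*conj(exp(-6*I*pi/7)) + 1*(exp(2*I*pi/7))*conj(exp(6*I*pi/7)) + 1*(exp(6*I*pi/7))*conj(exp(4*I*pi/7)) + 1*(exp(-4*I*pi/7))*conj(exp(2*I*pi/7))]
      = (1/7)[(1) + (exp(6*I*pi/7)) + (exp(-2*I*pi/7)) + (exp(4*I*pi/7)) + (exp(-4*I*pi/7)) + (exp(2*I*pi/7)) + (exp(-6*I*pi/7))] = 0/7 = 0
(Exp terms are combined using exp(i*s)*conj(exp(i*t)) = exp(i*(s-t)), and sums of them are collapsed using the identity that for every m > 1 the m distinct m-th roots of unity sum to 0, e.g. 1 + exp(2*I*pi/3) + exp(-2*I*pi/3) = 0.)
Hence the multiplicities are chi_2: 1. Dimension check: dim(chi_1)*dim(chi_1) = 1*1 = 1 and sum (mult * dim) = 1*1 = 1.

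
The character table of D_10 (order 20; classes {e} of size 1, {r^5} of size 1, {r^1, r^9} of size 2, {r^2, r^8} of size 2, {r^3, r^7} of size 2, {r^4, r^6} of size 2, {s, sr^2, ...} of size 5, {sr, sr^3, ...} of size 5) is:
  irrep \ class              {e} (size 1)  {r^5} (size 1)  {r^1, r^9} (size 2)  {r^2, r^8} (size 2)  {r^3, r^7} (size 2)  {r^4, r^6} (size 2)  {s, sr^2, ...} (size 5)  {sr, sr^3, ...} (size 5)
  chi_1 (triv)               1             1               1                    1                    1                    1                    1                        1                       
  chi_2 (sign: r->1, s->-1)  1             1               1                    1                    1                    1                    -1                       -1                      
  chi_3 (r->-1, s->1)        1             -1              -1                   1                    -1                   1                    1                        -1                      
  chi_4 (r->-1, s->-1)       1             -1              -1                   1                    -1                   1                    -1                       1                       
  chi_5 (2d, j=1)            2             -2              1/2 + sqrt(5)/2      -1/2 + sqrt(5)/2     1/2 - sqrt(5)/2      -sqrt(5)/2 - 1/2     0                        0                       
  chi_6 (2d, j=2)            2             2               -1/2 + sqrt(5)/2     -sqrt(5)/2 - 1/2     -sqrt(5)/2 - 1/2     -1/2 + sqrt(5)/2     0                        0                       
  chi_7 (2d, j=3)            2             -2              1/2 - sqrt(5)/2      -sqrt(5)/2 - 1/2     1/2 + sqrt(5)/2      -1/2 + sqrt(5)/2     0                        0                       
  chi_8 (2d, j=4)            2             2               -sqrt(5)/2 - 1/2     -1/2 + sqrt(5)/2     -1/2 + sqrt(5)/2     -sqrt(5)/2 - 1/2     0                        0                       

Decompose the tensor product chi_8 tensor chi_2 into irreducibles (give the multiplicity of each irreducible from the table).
chi_8 tensor chi_2 = chi_8 (all other irreducibles have multiplicity 0).

The character of a tensor product is the pointwise product (chi_8 * chi_2)(C) = chi_8(C) * chi_2(C):
  {e}: (2)*(1), {r^5}: (2)*(1), {r^1, r^9}: (-sqrt(5)/2 - 1/2)*(1), {r^2, r^8}: (-1/2 + sqrt(5)/2)*(1), {r^3, r^7}: (-1/2 + sqrt(5)/2)*(1), {r^4, r^6}: (-sqrt(5)/2 - 1/2)*(1), {s, sr^2, ...}: (0)*(-1), {sr, sr^3, ...}: (0)*(-1)
so (chi_8 * chi_2) takes values
  {e} -> 2, {r^5} -> 2, {r^1, r^9} -> -sqrt(5)/2 - 1/2, {r^2, r^8} -> -1/2 + sqrt(5)/2, {r^3, r^7} -> -1/2 + sqrt(5)/2, {r^4, r^6} -> -sqrt(5)/2 - 1/2, {s, sr^2, ...} -> 0, {sr, sr^3, ...} -> 0.
Now take the inner product of this character with each irreducible chi from the table, <chi_8*chi_2, chi> = (1/20) sum_C |C| (chi_8*chi_2)(C) conj(chi(C)):
  <chi_8*chi_2, chi_1> = (1/20)[1*(2)*conj(1) + 1*(2)*conj(1) + 2*(-sqrt(5)/2 - 1/2)*conj(1) + 2*(-1/2 + sqrt(5)/2)*conj(1) + 2*(-1/2 + sqrt(5)/2)*conj(1) + 2*(-sqrt(5)/2 - 1/2)*conj(1) + 5*(0)*conj(1) + 5*(0)*conj(1)]
      = (1/20)[(2) + (2) + (-sqrt(5) - 1) + (-1 + sqrt(5)) + (-1 + sqrt(5)) + (-sqrt(5) - 1) + (0) + (0)] = 0/20 = 0
  <chi_8*chi_2, chi_2> = (1/20)[1*(2)*conj(1) + 1*(2)*conj(1) + 2*(-sqrt(5)/2 - 1/2)*conj(1) + 2*(-1/2 + sqrt(5)/2)*conj(1) + 2*(-1/2 + sqrt(5)/2)*conj(1) + 2*(-sqrt(5)/2 - 1/2)*conj(1) + 5*(0)*conj(-1) + 5*(0)*conj(-1)]
      = (1/20)[(2) + (2) + (-sqrt(5) - 1) + (-1 + sqrt(5)) + (-1 + sqrt(5)) + (-sqrt(5) - 1) + (0) + (0)] = 0/20 = 0
  <chi_8*chi_2, chi_3> = (1/20)[1*(2)*conj(1) + 1*(2)*conj(-1) + 2*(-sqrt(5)/2 - 1/2)*conj(-1) + 2*(-1/2 + sqrt(5)/2)*conj(1) + 2*(-1/2 + sqrt(5)/2)*conj(-1) + 2*(-sqrt(5)/2 - 1/2)*conj(1) + 5*(0)*conj(1) + 5*(0)*conj(-1)]
      = (1/20)[(2) + (-2) + (1 + sqrt(5)) + (-1 + sqrt(5)) + (1 - sqrt(5)) + (-sqrt(5) - 1) + (0) + (0)] = 0/20 = 0
  <chi_8*chi_2, chi_4> = (1/20)[1*(2)*conj(1) + 1*(2)*conj(-1) + 2*(-sqrt(5)/2 - 1/2)*conj(-1) + 2*(-1/2 + sqrt(5)/2)*conj(1) + 2*(-1/2 + sqrt(5)/2)*conj(-1) + 2*(-sqrt(5)/2 - 1/2)*conj(1) + 5*(0)*conj(-1) + 5*(0)*conj(1)]
      = (1/20)[(2) + (-2) + (1 + sqrt(5)) + (-1 + sqrt(5)) + (1 - sqrt(5)) + (-sqrt(5) - 1) + (0) + (0)] = 0/20 = 0
  <chi_8*chi_2, chi_5> = (1/20)[1*(2)*conj(2) + 1*(2)*conj(-2) + 2*(-sqrt(5)/2 - 1/2)*conj(1/2 + sqrt(5)/2) + 2*(-1/2 + sqrt(5)/2)*conj(-1/2 + sqrt(5)/2) + 2*(-1/2 + sqrt(5)/2)*conj(1/2 - sqrt(5)/2) + 2*(-sqrt(5)/2 - 1/2)*conj(-sqrt(5)/2 - 1/2) + 5*(0)*conj(0) + 5*(0)*conj(0)]
      = (1/20)[(4) + (-4) + (-3 - sqrt(5)) + (3 - sqrt(5)) + (-3 + sqrt(5)) + (sqrt(5) + 3) + (0) + (0)] = 0/20 = 0
  <chi_8*chi_2, chi_6> = (1/20)[1*(2)*conj(2) + 1*(2)*conj(2) + 2*(-sqrt(5)/2 - 1/2)*conj(-1/2 + sqrt(5)/2) + 2*(-1/2 + sqrt(5)/2)*conj(-sqrt(5)/2 - 1/2) + 2*(-1/2 + sqrt(5)/2)*conj(-sqrt(5)/2 - 1/2) + 2*(-sqrt(5)/2 - 1/2)*conj(-1/2 + sqrt(5)/2) + 5*(0)*conj(0) + 5*(0)*conj(0)]
      = (1/20)[(4) + (4) + (-2) + (-2) + (-2) + (-2) + (0) + (0)] = 0/20 = 0
  <chi_8*chi_2, chi_7> = (1/20)[1*(2)*conj(2) + 1*(2)*conj(-2) + 2*(-sqrt(5)/2 - 1/2)*conj(1/2 - sqrt(5)/2) + 2*(-1/2 + sqrt(5)/2)*conj(-sqrt(5)/2 - 1/2) + 2*(-1/2 + sqrt(5)/2)*conj(1/2 + sqrt(5)/2) + 2*(-sqrt(5)/2 - 1/2)*conj(-1/2 + sqrt(5)/2) + 5*(0)*conj(0) + 5*(0)*conj(0)]
      = (1/20)[(4) + (-4) + (2) + (-2) + (2) + (-2) + (0) + (0)] = 0/20 = 0
  <chi_8*chi_2, chi_8> = (1/20)[1*(2)*conj(2) + 1*(2)*conj(2) + 2*(-sqrt(5)/2 - 1/2)*conj(-sqrt(5)/2 - 1/2) + 2*(-1/2 + sqrt(5)/2)*conj(-1/2 + sqrt(5)/2) + 2*(-1/2 + sqrt(5)/2)*conj(-1/2 + sqrt(5)/2) + 2*(-sqrt(5)/2 - 1/2)*conj(-sqrt(5)/2 - 1/2) + 5*(0)*conj(0) + 5*(0)*conj(0)]
      = (1/20)[(4) + (4) + (sqrt(5) + 3) + (3 - sqrt(5)) + (3 - sqrt(5)) + (sqrt(5) + 3) + (0) + (0)] = 20/20 = 1
Hence the multiplicities are chi_8: 1. Dimension check: dim(chi_8)*dim(chi_2) = 2*1 = 2 and sum (mult * dim) = 1*2 = 2.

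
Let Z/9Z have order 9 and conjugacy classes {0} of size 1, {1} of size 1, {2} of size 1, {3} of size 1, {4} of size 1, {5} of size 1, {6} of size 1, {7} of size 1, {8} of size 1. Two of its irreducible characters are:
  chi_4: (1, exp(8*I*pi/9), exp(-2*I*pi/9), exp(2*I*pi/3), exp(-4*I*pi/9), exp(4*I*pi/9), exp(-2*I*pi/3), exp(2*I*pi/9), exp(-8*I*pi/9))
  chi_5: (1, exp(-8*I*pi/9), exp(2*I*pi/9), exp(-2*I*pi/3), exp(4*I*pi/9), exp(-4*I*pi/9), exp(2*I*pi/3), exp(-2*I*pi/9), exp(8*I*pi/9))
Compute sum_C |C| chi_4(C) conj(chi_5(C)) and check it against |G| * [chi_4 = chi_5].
Sum = 0; so <chi_4, chi_5> = 0 (distinct irreducibles are orthogonal).

Justification: Compute term by term over conjugacy classes (|C| * chi_4(C) * conj(chi_5(C))):
  1*(1)*conj(1) + 1*(exp(8*I*pi/9))*conj(exp(-8*I*pi/9)) + 1*(exp(-2*I*pi/9))*conj(exp(2*I*pi/9)) + 1*(exp(2*I*pi/3))*conj(exp(-2*I*pi/3)) + 1*(exp(-4*I*pi/9))*conj(exp(4*I*pi/9)) + 1*(exp(4*I*pi/9))*conj(exp(-4*I*pi/9)) + 1*(exp(-2*I*pi/3))*conj(exp(2*I*pi/3)) + 1*(exp(2*I*pi/9))*conj(exp(-2*I*pi/9)) + 1*(exp(-8*I*pi/9))*conj(exp(8*I*pi/9))
  = (1) + (exp(-2*I*pi/9)) + (exp(-4*I*pi/9)) + (exp(-2*I*pi/3)) + (exp(-8*I*pi/9)) + (exp(8*I*pi/9)) + (exp(2*I*pi/3)) + (exp(4*I*pi/9)) + (exp(2*I*pi/9))
  = 0.
(Exp terms are combined using exp(i*s)*conj(exp(i*t)) = exp(i*(s-t)), and sums of them are collapsed using the identity that for every m > 1 the m distinct m-th roots of unity sum to 0, e.g. 1 + exp(2*I*pi/3) + exp(-2*I*pi/3) = 0.)
Dividing by |G| = 9 gives 0/9 = 0, matching the row-orthogonality relation <chi_4, chi_5> = [chi_4 = chi_5].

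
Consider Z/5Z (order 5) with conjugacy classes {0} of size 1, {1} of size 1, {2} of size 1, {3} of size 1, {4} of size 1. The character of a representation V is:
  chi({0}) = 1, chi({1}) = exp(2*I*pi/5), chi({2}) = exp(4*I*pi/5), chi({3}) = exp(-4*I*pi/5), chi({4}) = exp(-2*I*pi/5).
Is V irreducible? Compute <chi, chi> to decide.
Irreducible: <chi, chi> = 1.

Argument: <chi, chi> = (1/|G|) sum_C |C| * |chi(C)|^2 = (1/5)[1*|1|^2 + 1*|exp(2*I*pi/5)|^2 + 1*|exp(4*I*pi/5)|^2 + 1*|exp(-4*I*pi/5)|^2 + 1*|exp(-2*I*pi/5)|^2]
  = (1/5)[(1) + (1) + (1) + (1) + (1)] = 5/5 = 1.
(Exp terms are combined using exp(i*s)*conj(exp(i*t)) = exp(i*(s-t)), and sums of them are collapsed using the identity that for every m > 1 the m distinct m-th roots of unity sum to 0, e.g. 1 + exp(2*I*pi/3) + exp(-2*I*pi/3) = 0.)
A character is irreducible iff <chi, chi> = 1, so this representation is irreducible.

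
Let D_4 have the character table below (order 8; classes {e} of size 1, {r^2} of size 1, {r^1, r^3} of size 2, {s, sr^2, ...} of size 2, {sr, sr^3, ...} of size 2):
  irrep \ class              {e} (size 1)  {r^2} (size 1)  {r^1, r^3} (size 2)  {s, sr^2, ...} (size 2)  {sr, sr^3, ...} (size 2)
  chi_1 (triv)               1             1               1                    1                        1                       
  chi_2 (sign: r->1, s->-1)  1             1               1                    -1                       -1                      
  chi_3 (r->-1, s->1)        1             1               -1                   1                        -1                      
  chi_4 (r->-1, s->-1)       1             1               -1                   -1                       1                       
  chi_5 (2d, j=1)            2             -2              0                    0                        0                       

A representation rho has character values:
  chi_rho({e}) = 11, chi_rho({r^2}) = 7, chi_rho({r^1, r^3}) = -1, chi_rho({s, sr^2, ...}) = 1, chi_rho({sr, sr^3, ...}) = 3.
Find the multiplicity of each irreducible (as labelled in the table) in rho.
Multiplicities: chi_1: 3, chi_2: 1, chi_3: 2, chi_4: 3, chi_5: 1.

Use <chi_rho, chi> = (1/|G|) sum_C |C| * chi_rho(C) * conj(chi(C)) with |G| = 8 for each irreducible chi in the table:
  <chi_rho, chi_1> = (1/8)[1*(11)*conj(1) + 1*(7)*conj(1) + 2*(-1)*conj(1) + 2*(1)*conj(1) + 2*(3)*conj(1)]
      = (1/8)[(11) + (7) + (-2) + (2) + (6)] = 24/8 = 3
  <chi_rho, chi_2> = (1/8)[1*(11)*conj(1) + 1*(7)*conj(1) + 2*(-1)*conj(1) + 2*(1)*conj(-1) + 2*(3)*conj(-1)]
      = (1/8)[(11) + (7) + (-2) + (-2) + (-6)] = 8/8 = 1
  <chi_rho, chi_3> = (1/8)[1*(11)*conj(1) + 1*(7)*conj(1) + 2*(-1)*conj(-1) + 2*(1)*conj(1) + 2*(3)*conj(-1)]
      = (1/8)[(11) + (7) + (2) + (2) + (-6)] = 16/8 = 2
  <chi_rho, chi_4> = (1/8)[1*(11)*conj(1) + 1*(7)*conj(1) + 2*(-1)*conj(-1) + 2*(1)*conj(-1) + 2*(3)*conj(1)]
      = (1/8)[(11) + (7) + (2) + (-2) + (6)] = 24/8 = 3
  <chi_rho, chi_5> = (1/8)[1*(11)*conj(2) + 1*(7)*conj(-2) + 2*(-1)*conj(0) + 2*(1)*conj(0) + 2*(3)*conj(0)]
      = (1/8)[(22) + (-14) + (0) + (0) + (0)] = 8/8 = 1
Dimension check: dim(rho) = sum (mult * dim) = 3*1 + 1*1 + 2*1 + 3*1 + 1*2 = 11 = chi_rho(e) = 11.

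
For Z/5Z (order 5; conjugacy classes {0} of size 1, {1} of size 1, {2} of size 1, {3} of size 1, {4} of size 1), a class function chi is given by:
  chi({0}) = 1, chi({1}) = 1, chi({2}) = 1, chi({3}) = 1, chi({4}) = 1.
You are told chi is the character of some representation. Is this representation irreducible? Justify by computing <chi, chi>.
Irreducible: <chi, chi> = 1.

Proof sketch: <chi, chi> = (1/|G|) sum_C |C| * |chi(C)|^2 = (1/5)[1*|1|^2 + 1*|1|^2 + 1*|1|^2 + 1*|1|^2 + 1*|1|^2]
  = (1/5)[(1) + (1) + (1) + (1) + (1)] = 5/5 = 1.
(Exp terms are combined using exp(i*s)*conj(exp(i*t)) = exp(i*(s-t)), and sums of them are collapsed using the identity that for every m > 1 the m distinct m-th roots of unity sum to 0, e.g. 1 + exp(2*I*pi/3) + exp(-2*I*pi/3) = 0.)
A character is irreducible iff <chi, chi> = 1, so this representation is irreducible.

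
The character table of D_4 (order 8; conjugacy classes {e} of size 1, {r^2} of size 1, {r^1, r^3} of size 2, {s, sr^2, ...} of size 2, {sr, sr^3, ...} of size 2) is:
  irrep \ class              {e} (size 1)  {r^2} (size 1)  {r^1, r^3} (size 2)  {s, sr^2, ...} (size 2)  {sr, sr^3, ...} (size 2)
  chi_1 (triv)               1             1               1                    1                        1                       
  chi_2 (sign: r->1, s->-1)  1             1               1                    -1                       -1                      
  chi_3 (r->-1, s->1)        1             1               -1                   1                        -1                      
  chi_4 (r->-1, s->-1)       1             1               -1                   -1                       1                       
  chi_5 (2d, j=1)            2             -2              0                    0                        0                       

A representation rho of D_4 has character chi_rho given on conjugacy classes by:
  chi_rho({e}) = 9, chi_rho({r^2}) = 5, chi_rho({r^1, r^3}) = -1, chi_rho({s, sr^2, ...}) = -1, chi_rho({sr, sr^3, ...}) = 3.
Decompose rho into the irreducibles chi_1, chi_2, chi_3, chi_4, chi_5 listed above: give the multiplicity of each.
Multiplicities: chi_1: 2, chi_2: 1, chi_3: 1, chi_4: 3, chi_5: 1.

Explanation: Use <chi_rho, chi> = (1/|G|) sum_C |C| * chi_rho(C) * conj(chi(C)) with |G| = 8 for each irreducible chi in the table:
  <chi_rho, chi_1> = (1/8)[1*(9)*conj(1) + 1*(5)*conj(1) + 2*(-1)*conj(1) + 2*(-1)*conj(1) + 2*(3)*conj(1)]
      = (1/8)[(9) + (5) + (-2) + (-2) + (6)] = 16/8 = 2
  <chi_rho, chi_2> = (1/8)[1*(9)*conj(1) + 1*(5)*conj(1) + 2*(-1)*conj(1) + 2*(-1)*conj(-1) + 2*(3)*conj(-1)]
      = (1/8)[(9) + (5) + (-2) + (2) + (-6)] = 8/8 = 1
  <chi_rho, chi_3> = (1/8)[1*(9)*conj(1) + 1*(5)*conj(1) + 2*(-1)*conj(-1) + 2*(-1)*conj(1) + 2*(3)*conj(-1)]
      = (1/8)[(9) + (5) + (2) + (-2) + (-6)] = 8/8 = 1
  <chi_rho, chi_4> = (1/8)[1*(9)*conj(1) + 1*(5)*conj(1) + 2*(-1)*conj(-1) + 2*(-1)*conj(-1) + 2*(3)*conj(1)]
      = (1/8)[(9) + (5) + (2) + (2) + (6)] = 24/8 = 3
  <chi_rho, chi_5> = (1/8)[1*(9)*conj(2) + 1*(5)*conj(-2) + 2*(-1)*conj(0) + 2*(-1)*conj(0) + 2*(3)*conj(0)]
      = (1/8)[(18) + (-10) + (0) + (0) + (0)] = 8/8 = 1
Dimension check: dim(rho) = sum (mult * dim) = 2*1 + 1*1 + 1*1 + 3*1 + 1*2 = 9 = chi_rho(e) = 9.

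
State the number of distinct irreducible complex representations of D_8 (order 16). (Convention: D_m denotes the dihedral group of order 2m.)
7

Reasoning: The number of irreducible complex representations of a finite group equals its number of conjugacy classes. D_8 has 7 conjugacy classes (n/2 + 3 for n even), so D_8 (order 16) has exactly 7 irreducible complex representations.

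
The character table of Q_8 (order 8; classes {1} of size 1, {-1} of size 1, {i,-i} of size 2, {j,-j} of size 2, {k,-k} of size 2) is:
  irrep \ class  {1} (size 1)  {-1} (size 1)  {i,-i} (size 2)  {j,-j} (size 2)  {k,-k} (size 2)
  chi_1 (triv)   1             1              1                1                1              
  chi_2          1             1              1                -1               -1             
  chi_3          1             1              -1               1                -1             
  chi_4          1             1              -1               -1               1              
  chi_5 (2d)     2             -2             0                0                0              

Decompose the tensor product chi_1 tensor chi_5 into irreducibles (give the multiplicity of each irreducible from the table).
chi_1 tensor chi_5 = chi_5 (all other irreducibles have multiplicity 0).

Derivation: The character of a tensor product is the pointwise product (chi_1 * chi_5)(C) = chi_1(C) * chi_5(C):
  {1}: (1)*(2), {-1}: (1)*(-2), {i,-i}: (1)*(0), {j,-j}: (1)*(0), {k,-k}: (1)*(0)
so (chi_1 * chi_5) takes values
  {1} -> 2, {-1} -> -2, {i,-i} -> 0, {j,-j} -> 0, {k,-k} -> 0.
Now take the inner product of this character with each irreducible chi from the table, <chi_1*chi_5, chi> = (1/8) sum_C |C| (chi_1*chi_5)(C) conj(chi(C)):
  <chi_1*chi_5, chi_1> = (1/8)[1*(2)*conj(1) + 1*(-2)*conj(1) + 2*(0)*conj(1) + 2*(0)*conj(1) + 2*(0)*conj(1)]
      = (1/8)[(2) + (-2) + (0) + (0) + (0)] = 0/8 = 0
  <chi_1*chi_5, chi_2> = (1/8)[1*(2)*conj(1) + 1*(-2)*conj(1) + 2*(0)*conj(1) + 2*(0)*conj(-1) + 2*(0)*conj(-1)]
      = (1/8)[(2) + (-2) + (0) + (0) + (0)] = 0/8 = 0
  <chi_1*chi_5, chi_3> = (1/8)[1*(2)*conj(1) + 1*(-2)*conj(1) + 2*(0)*conj(-1) + 2*(0)*conj(1) + 2*(0)*conj(-1)]
      = (1/8)[(2) + (-2) + (0) + (0) + (0)] = 0/8 = 0
  <chi_1*chi_5, chi_4> = (1/8)[1*(2)*conj(1) + 1*(-2)*conj(1) + 2*(0)*conj(-1) + 2*(0)*conj(-1) + 2*(0)*conj(1)]
      = (1/8)[(2) + (-2) + (0) + (0) + (0)] = 0/8 = 0
  <chi_1*chi_5, chi_5> = (1/8)[1*(2)*conj(2) + 1*(-2)*conj(-2) + 2*(0)*conj(0) + 2*(0)*conj(0) + 2*(0)*conj(0)]
      = (1/8)[(4) + (4) + (0) + (0) + (0)] = 8/8 = 1
Hence the multiplicities are chi_5: 1. Dimension check: dim(chi_1)*dim(chi_5) = 1*2 = 2 and sum (mult * dim) = 1*2 = 2.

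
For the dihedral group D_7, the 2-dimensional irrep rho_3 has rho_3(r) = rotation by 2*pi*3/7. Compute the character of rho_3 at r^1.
chi_{rho_3}(r^1) = 2*cos(2*pi*3*1/7) = -2*cos(pi/7)

rho_3(r^1) is rotation by angle 2*pi*3*1/7, whose trace is 2*cos(2*pi*3*1/7) = -2*cos(pi/7).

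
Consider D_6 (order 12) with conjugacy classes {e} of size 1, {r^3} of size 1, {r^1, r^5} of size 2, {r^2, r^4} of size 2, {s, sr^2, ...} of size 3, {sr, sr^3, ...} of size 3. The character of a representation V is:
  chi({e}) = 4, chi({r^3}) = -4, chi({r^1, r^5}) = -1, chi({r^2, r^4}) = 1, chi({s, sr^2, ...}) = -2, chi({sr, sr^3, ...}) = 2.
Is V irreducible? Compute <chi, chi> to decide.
Not irreducible (reducible): <chi, chi> = 5 > 1.

Justification: <chi, chi> = (1/|G|) sum_C |C| * |chi(C)|^2 = (1/12)[1*|4|^2 + 1*|-4|^2 + 2*|-1|^2 + 2*|1|^2 + 3*|-2|^2 + 3*|2|^2]
  = (1/12)[(16) + (16) + (2) + (2) + (12) + (12)] = 60/12 = 5.
A character is irreducible iff <chi, chi> = 1, so this representation is reducible.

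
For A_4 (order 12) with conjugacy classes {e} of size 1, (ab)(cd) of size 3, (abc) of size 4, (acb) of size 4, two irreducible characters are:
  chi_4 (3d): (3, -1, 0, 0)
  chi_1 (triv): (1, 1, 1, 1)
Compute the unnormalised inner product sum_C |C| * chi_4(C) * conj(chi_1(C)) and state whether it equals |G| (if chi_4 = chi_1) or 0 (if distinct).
Sum = 0; so <chi_4, chi_1> = 0 (distinct irreducibles are orthogonal).

Details: Compute term by term over conjugacy classes (|C| * chi_4(C) * conj(chi_1(C))):
  1*(3)*conj(1) + 3*(-1)*conj(1) + 4*(0)*conj(1) + 4*(0)*conj(1)
  = (3) + (-3) + (0) + (0)
  = 0.
(Exp terms are combined using exp(i*s)*conj(exp(i*t)) = exp(i*(s-t)), and sums of them are collapsed using the identity that for every m > 1 the m distinct m-th roots of unity sum to 0, e.g. 1 + exp(2*I*pi/3) + exp(-2*I*pi/3) = 0.)
Dividing by |G| = 12 gives 0/12 = 0, matching the row-orthogonality relation <chi_4, chi_1> = [chi_4 = chi_1].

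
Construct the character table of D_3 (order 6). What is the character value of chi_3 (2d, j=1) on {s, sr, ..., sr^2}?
Conjugacy classes: {e} of size 1, {r^1, r^2} of size 2, {s, sr, ..., sr^2} of size 3.
Character table:
  irrep \ class              {e} (size 1)  {r^1, r^2} (size 2)  {s, sr, ..., sr^2} (size 3)
  chi_1 (triv)               1             1                    1                          
  chi_2 (sign: r->1, s->-1)  1             1                    -1                         
  chi_3 (2d, j=1)            2             -1                   0                          

Spot check: chi_3 (2d, j=1) on {s, sr, ..., sr^2} = 0.

Reasoning: D_3 has order 2*3 = 6 with 3 conjugacy classes, hence 3 irreducibles. Sum of squared dims 1 + 1 + 4 = 6 = |G|. Linear characters come from the abelianisation; the 2-dimensional irreps have character r^k -> 2*cos(2*pi*j*k/3), reflections -> 0.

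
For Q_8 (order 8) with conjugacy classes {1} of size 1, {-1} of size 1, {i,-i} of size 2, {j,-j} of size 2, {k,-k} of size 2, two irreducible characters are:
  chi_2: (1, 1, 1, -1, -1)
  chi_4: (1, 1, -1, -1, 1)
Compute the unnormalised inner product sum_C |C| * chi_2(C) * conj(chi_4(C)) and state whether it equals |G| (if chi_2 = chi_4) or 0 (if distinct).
Sum = 0; so <chi_2, chi_4> = 0 (distinct irreducibles are orthogonal).

Solution. Compute term by term over conjugacy classes (|C| * chi_2(C) * conj(chi_4(C))):
  1*(1)*conj(1) + 1*(1)*conj(1) + 2*(1)*conj(-1) + 2*(-1)*conj(-1) + 2*(-1)*conj(1)
  = (1) + (1) + (-2) + (2) + (-2)
  = 0.
Dividing by |G| = 8 gives 0/8 = 0, matching the row-orthogonality relation <chi_2, chi_4> = [chi_2 = chi_4].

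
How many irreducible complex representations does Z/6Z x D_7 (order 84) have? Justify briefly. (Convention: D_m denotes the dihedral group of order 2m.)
30

Reasoning: The number of irreducible complex representations of a finite group equals its number of conjugacy classes. For a direct product, #classes(G x H) = #classes(G) * #classes(H). Z/6Z has 6 classes (abelian), D_7 has 5 classes, so 6 * 5 = 30, so Z/6Z x D_7 (order 84) has exactly 30 irreducible complex representations.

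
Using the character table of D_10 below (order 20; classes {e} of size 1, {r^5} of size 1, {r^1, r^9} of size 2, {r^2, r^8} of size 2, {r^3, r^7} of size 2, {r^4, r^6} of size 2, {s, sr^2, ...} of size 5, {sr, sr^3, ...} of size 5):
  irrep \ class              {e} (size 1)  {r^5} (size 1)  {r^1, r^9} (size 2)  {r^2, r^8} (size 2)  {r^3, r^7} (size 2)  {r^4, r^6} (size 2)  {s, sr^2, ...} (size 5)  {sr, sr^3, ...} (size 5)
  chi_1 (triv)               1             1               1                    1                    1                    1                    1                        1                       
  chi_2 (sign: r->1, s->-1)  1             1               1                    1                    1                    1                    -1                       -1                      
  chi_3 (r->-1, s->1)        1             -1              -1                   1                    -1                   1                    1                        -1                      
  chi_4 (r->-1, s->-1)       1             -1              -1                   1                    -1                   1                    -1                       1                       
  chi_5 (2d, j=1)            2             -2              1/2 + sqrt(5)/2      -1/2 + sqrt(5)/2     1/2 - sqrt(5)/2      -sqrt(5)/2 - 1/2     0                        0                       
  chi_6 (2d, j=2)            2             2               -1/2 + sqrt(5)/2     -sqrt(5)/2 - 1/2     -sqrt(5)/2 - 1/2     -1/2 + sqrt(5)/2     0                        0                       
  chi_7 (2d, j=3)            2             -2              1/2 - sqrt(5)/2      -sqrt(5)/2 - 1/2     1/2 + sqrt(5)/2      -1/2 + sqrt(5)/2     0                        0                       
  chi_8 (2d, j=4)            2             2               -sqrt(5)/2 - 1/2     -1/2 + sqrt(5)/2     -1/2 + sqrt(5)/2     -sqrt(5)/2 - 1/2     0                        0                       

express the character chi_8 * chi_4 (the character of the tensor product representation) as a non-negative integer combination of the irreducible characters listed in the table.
chi_8 tensor chi_4 = chi_5 (all other irreducibles have multiplicity 0).

Solution. The character of a tensor product is the pointwise product (chi_8 * chi_4)(C) = chi_8(C) * chi_4(C):
  {e}: (2)*(1), {r^5}: (2)*(-1), {r^1, r^9}: (-sqrt(5)/2 - 1/2)*(-1), {r^2, r^8}: (-1/2 + sqrt(5)/2)*(1), {r^3, r^7}: (-1/2 + sqrt(5)/2)*(-1), {r^4, r^6}: (-sqrt(5)/2 - 1/2)*(1), {s, sr^2, ...}: (0)*(-1), {sr, sr^3, ...}: (0)*(1)
so (chi_8 * chi_4) takes values
  {e} -> 2, {r^5} -> -2, {r^1, r^9} -> 1/2 + sqrt(5)/2, {r^2, r^8} -> -1/2 + sqrt(5)/2, {r^3, r^7} -> 1/2 - sqrt(5)/2, {r^4, r^6} -> -sqrt(5)/2 - 1/2, {s, sr^2, ...} -> 0, {sr, sr^3, ...} -> 0.
Now take the inner product of this character with each irreducible chi from the table, <chi_8*chi_4, chi> = (1/20) sum_C |C| (chi_8*chi_4)(C) conj(chi(C)):
  <chi_8*chi_4, chi_1> = (1/20)[1*(2)*conj(1) + 1*(-2)*conj(1) + 2*(1/2 + sqrt(5)/2)*conj(1) + 2*(-1/2 + sqrt(5)/2)*conj(1) + 2*(1/2 - sqrt(5)/2)*conj(1) + 2*(-sqrt(5)/2 - 1/2)*conj(1) + 5*(0)*conj(1) + 5*(0)*conj(1)]
      = (1/20)[(2) + (-2) + (1 + sqrt(5)) + (-1 + sqrt(5)) + (1 - sqrt(5)) + (-sqrt(5) - 1) + (0) + (0)] = 0/20 = 0
  <chi_8*chi_4, chi_2> = (1/20)[1*(2)*conj(1) + 1*(-2)*conj(1) + 2*(1/2 + sqrt(5)/2)*conj(1) + 2*(-1/2 + sqrt(5)/2)*conj(1) + 2*(1/2 - sqrt(5)/2)*conj(1) + 2*(-sqrt(5)/2 - 1/2)*conj(1) + 5*(0)*conj(-1) + 5*(0)*conj(-1)]
      = (1/20)[(2) + (-2) + (1 + sqrt(5)) + (-1 + sqrt(5)) + (1 - sqrt(5)) + (-sqrt(5) - 1) + (0) + (0)] = 0/20 = 0
  <chi_8*chi_4, chi_3> = (1/20)[1*(2)*conj(1) + 1*(-2)*conj(-1) + 2*(1/2 + sqrt(5)/2)*conj(-1) + 2*(-1/2 + sqrt(5)/2)*conj(1) + 2*(1/2 - sqrt(5)/2)*conj(-1) + 2*(-sqrt(5)/2 - 1/2)*conj(1) + 5*(0)*conj(1) + 5*(0)*conj(-1)]
      = (1/20)[(2) + (2) + (-sqrt(5) - 1) + (-1 + sqrt(5)) + (-1 + sqrt(5)) + (-sqrt(5) - 1) + (0) + (0)] = 0/20 = 0
  <chi_8*chi_4, chi_4> = (1/20)[1*(2)*conj(1) + 1*(-2)*conj(-1) + 2*(1/2 + sqrt(5)/2)*conj(-1) + 2*(-1/2 + sqrt(5)/2)*conj(1) + 2*(1/2 - sqrt(5)/2)*conj(-1) + 2*(-sqrt(5)/2 - 1/2)*conj(1) + 5*(0)*conj(-1) + 5*(0)*conj(1)]
      = (1/20)[(2) + (2) + (-sqrt(5) - 1) + (-1 + sqrt(5)) + (-1 + sqrt(5)) + (-sqrt(5) - 1) + (0) + (0)] = 0/20 = 0
  <chi_8*chi_4, chi_5> = (1/20)[1*(2)*conj(2) + 1*(-2)*conj(-2) + 2*(1/2 + sqrt(5)/2)*conj(1/2 + sqrt(5)/2) + 2*(-1/2 + sqrt(5)/2)*conj(-1/2 + sqrt(5)/2) + 2*(1/2 - sqrt(5)/2)*conj(1/2 - sqrt(5)/2) + 2*(-sqrt(5)/2 - 1/2)*conj(-sqrt(5)/2 - 1/2) + 5*(0)*conj(0) + 5*(0)*conj(0)]
      = (1/20)[(4) + (4) + (sqrt(5) + 3) + (3 - sqrt(5)) + (3 - sqrt(5)) + (sqrt(5) + 3) + (0) + (0)] = 20/20 = 1
  <chi_8*chi_4, chi_6> = (1/20)[1*(2)*conj(2) + 1*(-2)*conj(2) + 2*(1/2 + sqrt(5)/2)*conj(-1/2 + sqrt(5)/2) + 2*(-1/2 + sqrt(5)/2)*conj(-sqrt(5)/2 - 1/2) + 2*(1/2 - sqrt(5)/2)*conj(-sqrt(5)/2 - 1/2) + 2*(-sqrt(5)/2 - 1/2)*conj(-1/2 + sqrt(5)/2) + 5*(0)*conj(0) + 5*(0)*conj(0)]
      = (1/20)[(4) + (-4) + (2) + (-2) + (2) + (-2) + (0) + (0)] = 0/20 = 0
  <chi_8*chi_4, chi_7> = (1/20)[1*(2)*conj(2) + 1*(-2)*conj(-2) + 2*(1/2 + sqrt(5)/2)*conj(1/2 - sqrt(5)/2) + 2*(-1/2 + sqrt(5)/2)*conj(-sqrt(5)/2 - 1/2) + 2*(1/2 - sqrt(5)/2)*conj(1/2 + sqrt(5)/2) + 2*(-sqrt(5)/2 - 1/2)*conj(-1/2 + sqrt(5)/2) + 5*(0)*conj(0) + 5*(0)*conj(0)]
      = (1/20)[(4) + (4) + (-2) + (-2) + (-2) + (-2) + (0) + (0)] = 0/20 = 0
  <chi_8*chi_4, chi_8> = (1/20)[1*(2)*conj(2) + 1*(-2)*conj(2) + 2*(1/2 + sqrt(5)/2)*conj(-sqrt(5)/2 - 1/2) + 2*(-1/2 + sqrt(5)/2)*conj(-1/2 + sqrt(5)/2) + 2*(1/2 - sqrt(5)/2)*conj(-1/2 + sqrt(5)/2) + 2*(-sqrt(5)/2 - 1/2)*conj(-sqrt(5)/2 - 1/2) + 5*(0)*conj(0) + 5*(0)*conj(0)]
      = (1/20)[(4) + (-4) + (-3 - sqrt(5)) + (3 - sqrt(5)) + (-3 + sqrt(5)) + (sqrt(5) + 3) + (0) + (0)] = 0/20 = 0
Hence the multiplicities are chi_5: 1. Dimension check: dim(chi_8)*dim(chi_4) = 2*1 = 2 and sum (mult * dim) = 1*2 = 2.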